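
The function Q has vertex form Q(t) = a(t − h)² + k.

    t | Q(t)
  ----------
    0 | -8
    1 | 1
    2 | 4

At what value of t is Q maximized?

First differences 9, 3; second difference -6 = 2a, so a = -3.
Expanding, the t-coefficient is −2ah = 6h; matching it to the data gives h = 2, and then k = 4.
So Q(t) = -3(t − 2)² + 4.
Hence h = 2.

2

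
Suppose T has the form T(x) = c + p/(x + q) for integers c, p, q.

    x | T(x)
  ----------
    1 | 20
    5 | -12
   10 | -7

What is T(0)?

(T(x) − c)(x + q) = p for each data point; the three points give a linear system in c and q, then p follows.
Solving: c = -4, q = -2, p = -24, so T(x) = -4 − 24/(x − 2).
Then T(0) = -4 − 24/(-2) = 8.

8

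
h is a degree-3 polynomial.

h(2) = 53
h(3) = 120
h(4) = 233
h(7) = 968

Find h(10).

Write h(k) = ak³ + bk² + ck + d; the 4 given values yield a linear system in the 4 coefficients.
Solving, h(k) = 2k³ + 5k² + 4k + 9.
Then h(10) = 2549.

2549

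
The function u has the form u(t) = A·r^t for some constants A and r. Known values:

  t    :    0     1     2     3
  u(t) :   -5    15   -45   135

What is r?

Consecutive ratio: 15/(-5) = -3, and -45/15 = -3, so r = -3.
Then A·(-3)^0 = -5 gives A = -5, and u(t) = -5·(-3)^t.

-3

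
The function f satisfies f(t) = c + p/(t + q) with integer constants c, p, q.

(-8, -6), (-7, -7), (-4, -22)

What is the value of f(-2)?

18

(f(t) − c)(t + q) = p for each data point; the three points give a linear system in c and q, then p follows.
Solving: c = -2, q = 3, p = 20, so f(t) = -2 + 20/(t + 3).
Then f(-2) = -2 + 20/1 = 18.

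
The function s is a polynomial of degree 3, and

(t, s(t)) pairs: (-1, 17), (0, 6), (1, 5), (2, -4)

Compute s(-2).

56

Write s(t) = at³ + bt² + ct + d; the 4 given values yield a linear system in the 4 coefficients.
Solving, s(t) = -3t³ + 5t² - 3t + 6.
Then s(-2) = 56.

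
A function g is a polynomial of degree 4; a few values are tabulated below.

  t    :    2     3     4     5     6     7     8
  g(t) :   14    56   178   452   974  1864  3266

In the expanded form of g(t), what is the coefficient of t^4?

First differences: 42, 122, 274, 522, 890, 1402. Second differences: 80, 152, 248, 368, 512. Third differences: 72, 96, 120, 144. Fourth differences: 24, 24, 24.
Level-4 differences are constant, so g has degree 4.
Fitting a degree-4 polynomial gives g(t) = t^4 - 2t³ + 3t² + 2.
The coefficient of t^4 is 1.

1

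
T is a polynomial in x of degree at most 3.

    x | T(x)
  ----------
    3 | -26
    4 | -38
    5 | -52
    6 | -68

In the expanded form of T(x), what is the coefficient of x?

-5

First differences: -12, -14, -16. Second differences: -2, -2.
Level-2 differences are constant, so T has degree 2.
Fitting a degree-2 polynomial gives T(x) = -x² - 5x - 2.
The coefficient of x is -5.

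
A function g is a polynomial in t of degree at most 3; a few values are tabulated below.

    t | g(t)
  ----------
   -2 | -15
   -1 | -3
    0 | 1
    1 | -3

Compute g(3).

First differences: 12, 4, -4. Second differences: -8, -8.
Level-2 differences are constant, so g has degree 2.
Fitting a degree-2 polynomial gives g(t) = -4t² + 1.
Then g(3) = -35.

-35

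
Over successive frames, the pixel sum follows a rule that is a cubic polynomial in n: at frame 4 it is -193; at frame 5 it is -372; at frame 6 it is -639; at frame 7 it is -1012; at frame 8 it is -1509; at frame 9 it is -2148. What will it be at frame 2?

Write the value at n as g(n).
First differences: -179, -267, -373, -497, -639. Second differences: -88, -106, -124, -142. Third differences: -18, -18, -18.
Level-3 differences are constant, so g has degree 3.
Fitting a degree-3 polynomial gives g(n) = -3n³ + n² - 5n + 3.
Then g(2) = -27.

-27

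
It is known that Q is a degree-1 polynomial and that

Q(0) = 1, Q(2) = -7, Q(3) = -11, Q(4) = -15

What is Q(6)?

-23

Write Q(m) = am + b; the 4 given values yield a linear system in the 2 coefficients.
Solving, Q(m) = -4m + 1.
Then Q(6) = -23.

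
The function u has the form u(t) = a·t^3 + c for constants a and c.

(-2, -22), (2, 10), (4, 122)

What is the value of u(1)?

-4

From u(-2) = -22 and u(2) = 10: -8a + c = -22 and 8a + c = 10.
Subtracting: 16a = 32, so a = 2; then c = -22 − 2·(-8) = -6.
So u(t) = 2t³ − 6, and u(1) = -4.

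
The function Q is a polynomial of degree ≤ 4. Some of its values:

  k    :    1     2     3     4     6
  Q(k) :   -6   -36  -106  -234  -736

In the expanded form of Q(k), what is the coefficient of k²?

-2

Write Q(k) = ak^4 + bk³ + ck² + dk + e; the 5 given values yield a linear system in the 5 coefficients.
Solving, the leading coefficient vanishes, and Q(k) = -3k³ - 2k² - 3k + 2.
The coefficient of k² is -2.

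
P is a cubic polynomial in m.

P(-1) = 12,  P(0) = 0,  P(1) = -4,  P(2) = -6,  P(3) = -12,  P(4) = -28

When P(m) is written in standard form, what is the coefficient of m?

-7

First differences: -12, -4, -2, -6, -16. Second differences: 8, 2, -4, -10. Third differences: -6, -6, -6.
Level-3 differences are constant, so P has degree 3.
Fitting a degree-3 polynomial gives P(m) = -m³ + 4m² - 7m.
The coefficient of m is -7.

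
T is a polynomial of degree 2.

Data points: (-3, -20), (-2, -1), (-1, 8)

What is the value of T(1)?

-4

Write T(x) = ax² + bx + c; the 3 given values yield a linear system in the 3 coefficients.
Solving, T(x) = -5x² - 6x + 7.
Then T(1) = -4.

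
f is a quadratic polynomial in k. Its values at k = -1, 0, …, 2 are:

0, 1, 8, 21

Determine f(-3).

Write f(k) = ak² + bk + c; the 4 given values yield a linear system in the 3 coefficients.
Solving, f(k) = 3k² + 4k + 1.
Then f(-3) = 16.

16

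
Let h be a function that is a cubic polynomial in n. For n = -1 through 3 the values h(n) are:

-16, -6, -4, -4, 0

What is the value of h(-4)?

Write h(n) = an³ + bn² + cn + d; the 5 given values yield a linear system in the 4 coefficients.
Solving, h(n) = n³ - 4n² + 5n - 6.
Then h(-4) = -154.

-154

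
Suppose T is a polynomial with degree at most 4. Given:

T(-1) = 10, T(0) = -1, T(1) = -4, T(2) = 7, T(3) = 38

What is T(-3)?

32

Write T(k) = ak^4 + bk³ + ck² + dk + e; the 5 given values yield a linear system in the 5 coefficients.
Solving, the leading coefficient vanishes, and T(k) = k³ + 4k² - 8k - 1.
Then T(-3) = 32.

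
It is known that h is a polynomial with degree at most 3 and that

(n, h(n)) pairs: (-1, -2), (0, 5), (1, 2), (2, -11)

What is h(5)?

-110

First differences: 7, -3, -13. Second differences: -10, -10.
Level-2 differences are constant, so h has degree 2.
Fitting a degree-2 polynomial gives h(n) = -5n² + 2n + 5.
Then h(5) = -110.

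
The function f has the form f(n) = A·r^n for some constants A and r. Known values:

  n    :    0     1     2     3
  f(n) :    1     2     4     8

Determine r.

Consecutive ratio: 2/1 = 2, and 4/2 = 2, so r = 2.
Then A·2^0 = 1 gives A = 1, and f(n) = 1·2^n.

2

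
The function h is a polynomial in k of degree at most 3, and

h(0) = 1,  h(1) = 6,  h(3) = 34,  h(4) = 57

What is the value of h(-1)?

Write h(k) = ak³ + bk² + ck + d; the 4 given values yield a linear system in the 4 coefficients.
Solving, the leading coefficient vanishes, and h(k) = 3k² + 2k + 1.
Then h(-1) = 2.

2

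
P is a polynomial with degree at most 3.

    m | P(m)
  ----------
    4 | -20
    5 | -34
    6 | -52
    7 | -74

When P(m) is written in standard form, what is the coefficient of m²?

-2

Write P(m) = am³ + bm² + cm + d; the 4 given values yield a linear system in the 4 coefficients.
Solving, the leading coefficient vanishes, and P(m) = -2m² + 4m - 4.
The coefficient of m² is -2.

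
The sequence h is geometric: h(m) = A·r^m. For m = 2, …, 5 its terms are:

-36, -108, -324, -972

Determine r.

3

Consecutive ratio: -108/(-36) = 3, and -324/(-108) = 3, so r = 3.
Then A·3^2 = -36 gives A = -4, and h(m) = -4·3^m.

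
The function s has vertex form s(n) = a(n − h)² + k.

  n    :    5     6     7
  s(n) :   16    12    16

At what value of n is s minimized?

6

First differences -4, 4; second difference 8 = 2a, so a = 4.
Expanding, the n-coefficient is −2ah = -8h; matching it to the data gives h = 6, and then k = 12.
So s(n) = 4(n − 6)² + 12.
Hence h = 6.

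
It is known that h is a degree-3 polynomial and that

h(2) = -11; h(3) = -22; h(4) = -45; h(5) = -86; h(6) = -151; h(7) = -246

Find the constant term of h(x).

First differences: -11, -23, -41, -65, -95. Second differences: -12, -18, -24, -30. Third differences: -6, -6, -6.
Level-3 differences are constant, so h has degree 3.
Fitting a degree-3 polynomial gives h(x) = -x³ + 3x² - 7x - 1.
The constant term is h(0) = -1.

-1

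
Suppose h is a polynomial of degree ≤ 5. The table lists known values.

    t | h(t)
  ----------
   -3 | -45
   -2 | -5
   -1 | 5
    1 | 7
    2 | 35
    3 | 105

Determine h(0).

Write h(t) = at^5 + bt^4 + ct³ + dt² + et + p; the 6 given values yield a linear system in the 6 coefficients.
Solving, the top 2 coefficients vanish, and h(t) = 3t³ + 3t² - 2t + 3.
Then h(0) = 3.

3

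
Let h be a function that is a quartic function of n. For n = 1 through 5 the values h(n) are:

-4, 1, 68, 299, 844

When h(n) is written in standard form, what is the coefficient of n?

Write h(n) = an^4 + bn³ + cn² + dn + e; the 5 given values yield a linear system in the 5 coefficients.
Solving, h(n) = 2n^4 - 3n³ - n² - n - 1.
The coefficient of n is -1.

-1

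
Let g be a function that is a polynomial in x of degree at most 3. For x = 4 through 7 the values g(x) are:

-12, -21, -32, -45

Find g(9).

-77

Write g(x) = ax³ + bx² + cx + d; the 4 given values yield a linear system in the 4 coefficients.
Solving, the leading coefficient vanishes, and g(x) = -x² + 4.
Then g(9) = -77.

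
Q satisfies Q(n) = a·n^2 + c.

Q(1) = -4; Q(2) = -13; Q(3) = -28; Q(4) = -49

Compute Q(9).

-244

From Q(1) = -4 and Q(2) = -13: 1a + c = -4 and 4a + c = -13.
Subtracting: 3a = -9, so a = -3; then c = -4 − (-3)·1 = -1.
So Q(n) = -3n² − 1, and Q(9) = -244.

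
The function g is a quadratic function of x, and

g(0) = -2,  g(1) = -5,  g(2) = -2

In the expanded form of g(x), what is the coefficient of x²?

3

Write g(x) = ax² + bx + c; the 3 given values yield a linear system in the 3 coefficients.
Solving, g(x) = 3x² - 6x - 2.
The coefficient of x² is 3.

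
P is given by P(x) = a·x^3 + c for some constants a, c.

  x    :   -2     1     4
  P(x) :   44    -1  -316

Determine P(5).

From P(-2) = 44 and P(1) = -1: -8a + c = 44 and 1a + c = -1.
Subtracting: 9a = -45, so a = -5; then c = 44 − (-5)·(-8) = 4.
So P(x) = -5x³ + 4, and P(5) = -621.

-621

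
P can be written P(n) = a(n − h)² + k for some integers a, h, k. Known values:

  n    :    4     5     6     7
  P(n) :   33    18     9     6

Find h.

7

First differences -15, -9, -3; second difference 6 = 2a, so a = 3.
Expanding, the n-coefficient is −2ah = -6h; matching it to the data gives h = 7, and then k = 6.
So P(n) = 3(n − 7)² + 6.
Hence h = 7.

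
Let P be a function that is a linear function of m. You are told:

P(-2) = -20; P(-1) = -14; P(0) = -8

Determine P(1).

-2

Write P(m) = am + b; the 3 given values yield a linear system in the 2 coefficients.
Solving, P(m) = 6m - 8.
Then P(1) = -2.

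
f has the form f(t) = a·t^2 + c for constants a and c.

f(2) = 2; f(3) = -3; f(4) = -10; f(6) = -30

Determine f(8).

From f(2) = 2 and f(3) = -3: 4a + c = 2 and 9a + c = -3.
Subtracting: 5a = -5, so a = -1; then c = 2 − (-1)·4 = 6.
So f(t) = -1t² + 6, and f(8) = -58.

-58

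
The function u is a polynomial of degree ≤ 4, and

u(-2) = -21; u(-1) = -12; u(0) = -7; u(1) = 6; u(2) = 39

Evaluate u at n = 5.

First differences: 9, 5, 13, 33. Second differences: -4, 8, 20. Third differences: 12, 12.
Level-3 differences are constant, so u has degree 3.
Fitting a degree-3 polynomial gives u(n) = 2n³ + 4n² + 7n - 7.
Then u(5) = 378.

378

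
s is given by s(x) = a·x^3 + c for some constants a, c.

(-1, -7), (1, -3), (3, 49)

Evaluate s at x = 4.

From s(-1) = -7 and s(1) = -3: -1a + c = -7 and 1a + c = -3.
Subtracting: 2a = 4, so a = 2; then c = -7 − 2·(-1) = -5.
So s(x) = 2x³ − 5, and s(4) = 123.

123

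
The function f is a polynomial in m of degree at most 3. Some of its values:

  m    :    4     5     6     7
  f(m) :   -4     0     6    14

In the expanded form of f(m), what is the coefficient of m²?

1

First differences: 4, 6, 8. Second differences: 2, 2.
Level-2 differences are constant, so f has degree 2.
Fitting a degree-2 polynomial gives f(m) = m² - 5m.
The coefficient of m² is 1.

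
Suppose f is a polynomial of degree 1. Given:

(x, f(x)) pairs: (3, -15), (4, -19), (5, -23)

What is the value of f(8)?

First differences: -4, -4.
Level-1 differences are constant, so f has degree 1.
Fitting a degree-1 polynomial gives f(x) = -4x - 3.
Then f(8) = -35.

-35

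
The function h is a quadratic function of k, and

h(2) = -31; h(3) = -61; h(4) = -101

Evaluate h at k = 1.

Write h(k) = ak² + bk + c; the 3 given values yield a linear system in the 3 coefficients.
Solving, h(k) = -5k² - 5k - 1.
Then h(1) = -11.

-11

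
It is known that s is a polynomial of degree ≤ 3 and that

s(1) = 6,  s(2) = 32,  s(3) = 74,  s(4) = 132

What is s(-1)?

2

Write s(k) = ak³ + bk² + ck + d; the 4 given values yield a linear system in the 4 coefficients.
Solving, the leading coefficient vanishes, and s(k) = 8k² + 2k - 4.
Then s(-1) = 2.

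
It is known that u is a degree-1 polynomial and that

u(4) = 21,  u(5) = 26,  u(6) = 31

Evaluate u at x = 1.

6

First differences: 5, 5.
Level-1 differences are constant, so u has degree 1.
Fitting a degree-1 polynomial gives u(x) = 5x + 1.
Then u(1) = 6.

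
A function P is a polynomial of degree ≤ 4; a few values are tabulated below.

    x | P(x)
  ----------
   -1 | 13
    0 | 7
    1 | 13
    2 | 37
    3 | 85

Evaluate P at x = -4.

First differences: -6, 6, 24, 48. Second differences: 12, 18, 24. Third differences: 6, 6.
Level-3 differences are constant, so P has degree 3.
Fitting a degree-3 polynomial gives P(x) = x³ + 6x² - x + 7.
Then P(-4) = 43.

43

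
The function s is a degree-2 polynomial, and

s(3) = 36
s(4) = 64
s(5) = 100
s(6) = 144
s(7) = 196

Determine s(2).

16

First differences: 28, 36, 44, 52. Second differences: 8, 8, 8.
Level-2 differences are constant, so s has degree 2.
Fitting a degree-2 polynomial gives s(k) = 4k².
Then s(2) = 16.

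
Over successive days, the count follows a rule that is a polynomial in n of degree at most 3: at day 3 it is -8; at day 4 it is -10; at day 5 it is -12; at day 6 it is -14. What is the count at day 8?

Write the value at n as T(n).
First differences: -2, -2, -2.
Level-1 differences are constant, so T has degree 1.
Fitting a degree-1 polynomial gives T(n) = -2n - 2.
Then T(8) = -18.

-18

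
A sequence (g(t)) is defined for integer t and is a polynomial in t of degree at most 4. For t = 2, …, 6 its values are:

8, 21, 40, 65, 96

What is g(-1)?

5

Write g(t) = at^4 + bt³ + ct² + dt + e; the 5 given values yield a linear system in the 5 coefficients.
Solving, the top 2 coefficients vanish, and g(t) = 3t² - 2t.
Then g(-1) = 5.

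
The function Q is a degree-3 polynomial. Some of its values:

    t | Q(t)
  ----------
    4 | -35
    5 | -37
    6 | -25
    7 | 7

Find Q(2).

Write Q(t) = at³ + bt² + ct + d; the 4 given values yield a linear system in the 4 coefficients.
Solving, Q(t) = t³ - 8t² + 9t - 7.
Then Q(2) = -13.

-13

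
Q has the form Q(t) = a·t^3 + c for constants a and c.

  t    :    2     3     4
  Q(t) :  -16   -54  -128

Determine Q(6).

-432

From Q(2) = -16 and Q(3) = -54: 8a + c = -16 and 27a + c = -54.
Subtracting: 19a = -38, so a = -2; then c = -16 − (-2)·8 = 0.
So Q(t) = -2t³ + 0, and Q(6) = -432.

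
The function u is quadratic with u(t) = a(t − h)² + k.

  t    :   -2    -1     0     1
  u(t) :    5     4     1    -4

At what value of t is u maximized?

-2

First differences -1, -3, -5; second difference -2 = 2a, so a = -1.
Expanding, the t-coefficient is −2ah = 2h; matching it to the data gives h = -2, and then k = 5.
So u(t) = -1(t + 2)² + 5.
Hence h = -2.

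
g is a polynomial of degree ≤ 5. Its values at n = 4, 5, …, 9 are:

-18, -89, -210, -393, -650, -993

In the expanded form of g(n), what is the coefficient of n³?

-2

First differences: -71, -121, -183, -257, -343. Second differences: -50, -62, -74, -86. Third differences: -12, -12, -12.
Level-3 differences are constant, so g has degree 3.
Fitting a degree-3 polynomial gives g(n) = -2n³ + 5n² + 6n + 6.
The coefficient of n³ is -2.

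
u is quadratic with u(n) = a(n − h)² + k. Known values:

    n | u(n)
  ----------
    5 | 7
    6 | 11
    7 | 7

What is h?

6

First differences 4, -4; second difference -8 = 2a, so a = -4.
Expanding, the n-coefficient is −2ah = 8h; matching it to the data gives h = 6, and then k = 11.
So u(n) = -4(n − 6)² + 11.
Hence h = 6.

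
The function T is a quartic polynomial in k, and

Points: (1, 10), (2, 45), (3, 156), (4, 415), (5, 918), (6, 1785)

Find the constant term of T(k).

First differences: 35, 111, 259, 503, 867. Second differences: 76, 148, 244, 364. Third differences: 72, 96, 120. Fourth differences: 24, 24.
Level-4 differences are constant, so T has degree 4.
Fitting a degree-4 polynomial gives T(k) = k^4 + 2k³ + k² + 3k + 3.
The constant term is T(0) = 3.

3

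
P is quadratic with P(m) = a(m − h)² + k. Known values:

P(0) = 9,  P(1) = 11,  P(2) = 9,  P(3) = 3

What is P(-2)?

First differences 2, -2, -6; second difference -4 = 2a, so a = -2.
Expanding, the m-coefficient is −2ah = 4h; matching it to the data gives h = 1, and then k = 11.
So P(m) = -2(m − 1)² + 11.
P(-2) = -2·(-3)² + 11 = -7.

-7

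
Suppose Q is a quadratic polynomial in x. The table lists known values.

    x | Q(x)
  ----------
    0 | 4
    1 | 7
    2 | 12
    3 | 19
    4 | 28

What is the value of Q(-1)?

First differences: 3, 5, 7, 9. Second differences: 2, 2, 2.
Level-2 differences are constant, so Q has degree 2.
Fitting a degree-2 polynomial gives Q(x) = x² + 2x + 4.
Then Q(-1) = 3.

3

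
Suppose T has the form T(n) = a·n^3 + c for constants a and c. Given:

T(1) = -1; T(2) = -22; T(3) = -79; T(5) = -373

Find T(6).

-646

From T(1) = -1 and T(2) = -22: 1a + c = -1 and 8a + c = -22.
Subtracting: 7a = -21, so a = -3; then c = -1 − (-3)·1 = 2.
So T(n) = -3n³ + 2, and T(6) = -646.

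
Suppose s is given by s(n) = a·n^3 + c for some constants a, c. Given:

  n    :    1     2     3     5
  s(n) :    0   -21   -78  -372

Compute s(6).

-645

From s(1) = 0 and s(2) = -21: 1a + c = 0 and 8a + c = -21.
Subtracting: 7a = -21, so a = -3; then c = 0 − (-3)·1 = 3.
So s(n) = -3n³ + 3, and s(6) = -645.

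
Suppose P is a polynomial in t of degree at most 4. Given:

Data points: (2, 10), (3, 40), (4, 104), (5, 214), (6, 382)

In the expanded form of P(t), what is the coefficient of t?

Write P(t) = at^4 + bt³ + ct² + dt + e; the 5 given values yield a linear system in the 5 coefficients.
Solving, the leading coefficient vanishes, and P(t) = 2t³ - t² - 3t + 4.
The coefficient of t is -3.

-3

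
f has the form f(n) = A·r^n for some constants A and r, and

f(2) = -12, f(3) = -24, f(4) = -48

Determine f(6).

-192

Consecutive ratio: -24/(-12) = 2, and -48/(-24) = 2, so r = 2.
Then A·2^2 = -12 gives A = -3, and f(n) = -3·2^n.
f(6) = -3·2^6 = -192.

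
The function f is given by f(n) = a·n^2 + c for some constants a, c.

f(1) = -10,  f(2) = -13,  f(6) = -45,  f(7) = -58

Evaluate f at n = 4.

-25

From f(1) = -10 and f(2) = -13: 1a + c = -10 and 4a + c = -13.
Subtracting: 3a = -3, so a = -1; then c = -10 − (-1)·1 = -9.
So f(n) = -1n² − 9, and f(4) = -25.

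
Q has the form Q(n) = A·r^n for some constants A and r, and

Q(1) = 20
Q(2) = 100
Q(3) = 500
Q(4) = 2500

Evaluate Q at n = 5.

12500

Consecutive ratio: 100/20 = 5, and 500/100 = 5, so r = 5.
Then A·5^1 = 20 gives A = 4, and Q(n) = 4·5^n.
Q(5) = 4·5^5 = 12500.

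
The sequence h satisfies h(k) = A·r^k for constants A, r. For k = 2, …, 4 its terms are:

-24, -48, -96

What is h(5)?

-192

Consecutive ratio: -48/(-24) = 2, and -96/(-48) = 2, so r = 2.
Then A·2^2 = -24 gives A = -6, and h(k) = -6·2^k.
h(5) = -6·2^5 = -192.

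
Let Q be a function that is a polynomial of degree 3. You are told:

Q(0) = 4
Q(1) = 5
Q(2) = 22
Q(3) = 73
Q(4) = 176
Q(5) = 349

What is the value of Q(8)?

1468

Write Q(k) = ak³ + bk² + ck + d; the 6 given values yield a linear system in the 4 coefficients.
Solving, Q(k) = 3k³ - k² - k + 4.
Then Q(8) = 1468.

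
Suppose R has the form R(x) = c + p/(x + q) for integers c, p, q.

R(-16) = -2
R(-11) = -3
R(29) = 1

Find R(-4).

-10

(R(x) − c)(x + q) = p for each data point; the three points give a linear system in c and q, then p follows.
Solving: c = 0, q = 1, p = 30, so R(x) = 30/(x + 1).
Then R(-4) = 0 + 30/(-3) = -10.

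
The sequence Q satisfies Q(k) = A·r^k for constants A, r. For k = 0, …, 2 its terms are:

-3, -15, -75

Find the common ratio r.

Consecutive ratio: -15/(-3) = 5, and -75/(-15) = 5, so r = 5.
Then A·5^0 = -3 gives A = -3, and Q(k) = -3·5^k.

5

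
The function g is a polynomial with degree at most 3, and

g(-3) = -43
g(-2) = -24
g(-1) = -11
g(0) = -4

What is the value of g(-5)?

-99

Write g(k) = ak³ + bk² + ck + d; the 4 given values yield a linear system in the 4 coefficients.
Solving, the leading coefficient vanishes, and g(k) = -3k² + 4k - 4.
Then g(-5) = -99.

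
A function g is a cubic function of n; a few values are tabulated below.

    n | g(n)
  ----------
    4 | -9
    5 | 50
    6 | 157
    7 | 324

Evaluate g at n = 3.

-32

Write g(n) = an³ + bn² + cn + d; the 4 given values yield a linear system in the 4 coefficients.
Solving, g(n) = 2n³ - 6n² - 9n - 5.
Then g(3) = -32.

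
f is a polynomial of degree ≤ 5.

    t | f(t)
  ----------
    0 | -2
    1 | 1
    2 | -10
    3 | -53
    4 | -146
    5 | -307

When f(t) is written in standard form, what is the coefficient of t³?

First differences: 3, -11, -43, -93, -161. Second differences: -14, -32, -50, -68. Third differences: -18, -18, -18.
Level-3 differences are constant, so f has degree 3.
Fitting a degree-3 polynomial gives f(t) = -3t³ + 2t² + 4t - 2.
The coefficient of t³ is -3.

-3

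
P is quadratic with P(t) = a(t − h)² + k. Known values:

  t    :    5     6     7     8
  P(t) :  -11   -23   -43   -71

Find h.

First differences -12, -20, -28; second difference -8 = 2a, so a = -4.
Expanding, the t-coefficient is −2ah = 8h; matching it to the data gives h = 4, and then k = -7.
So P(t) = -4(t − 4)² − 7.
Hence h = 4.

4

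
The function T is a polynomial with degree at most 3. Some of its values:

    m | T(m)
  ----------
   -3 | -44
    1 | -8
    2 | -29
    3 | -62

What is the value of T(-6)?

Write T(m) = am³ + bm² + cm + d; the 4 given values yield a linear system in the 4 coefficients.
Solving, the leading coefficient vanishes, and T(m) = -6m² - 3m + 1.
Then T(-6) = -197.

-197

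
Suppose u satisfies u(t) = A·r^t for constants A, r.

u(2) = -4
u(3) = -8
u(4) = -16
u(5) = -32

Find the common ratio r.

2

Consecutive ratio: -8/(-4) = 2, and -16/(-8) = 2, so r = 2.
Then A·2^2 = -4 gives A = -1, and u(t) = -1·2^t.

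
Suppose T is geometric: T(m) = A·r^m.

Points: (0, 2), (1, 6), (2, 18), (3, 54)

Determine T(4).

Consecutive ratio: 6/2 = 3, and 18/6 = 3, so r = 3.
Then A·3^0 = 2 gives A = 2, and T(m) = 2·3^m.
T(4) = 2·3^4 = 162.

162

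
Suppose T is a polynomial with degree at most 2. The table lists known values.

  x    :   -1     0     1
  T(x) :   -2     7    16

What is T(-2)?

First differences: 9, 9.
Level-1 differences are constant, so T has degree 1.
Fitting a degree-1 polynomial gives T(x) = 9x + 7.
Then T(-2) = -11.

-11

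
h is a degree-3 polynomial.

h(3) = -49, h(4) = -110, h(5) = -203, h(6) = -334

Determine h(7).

Write h(k) = ak³ + bk² + ck + d; the 4 given values yield a linear system in the 4 coefficients.
Solving, h(k) = -k³ - 4k² + 4k + 2.
Then h(7) = -509.

-509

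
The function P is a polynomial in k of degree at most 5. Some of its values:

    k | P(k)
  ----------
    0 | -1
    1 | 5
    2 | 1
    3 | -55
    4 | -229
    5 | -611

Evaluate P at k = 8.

First differences: 6, -4, -56, -174, -382. Second differences: -10, -52, -118, -208. Third differences: -42, -66, -90. Fourth differences: -24, -24.
Level-4 differences are constant, so P has degree 4.
Fitting a degree-4 polynomial gives P(k) = -k^4 - k³ + 5k² + 3k - 1.
Then P(8) = -4265.

-4265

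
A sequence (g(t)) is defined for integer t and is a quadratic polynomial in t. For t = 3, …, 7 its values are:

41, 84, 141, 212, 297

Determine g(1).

-3

Write g(t) = at² + bt + c; the 5 given values yield a linear system in the 3 coefficients.
Solving, g(t) = 7t² - 6t - 4.
Then g(1) = -3.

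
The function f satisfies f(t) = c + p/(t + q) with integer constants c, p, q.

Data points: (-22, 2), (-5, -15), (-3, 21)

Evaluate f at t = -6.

(f(t) − c)(t + q) = p for each data point; the three points give a linear system in c and q, then p follows.
Solving: c = 3, q = 4, p = 18, so f(t) = 3 + 18/(t + 4).
Then f(-6) = 3 + 18/(-2) = -6.

-6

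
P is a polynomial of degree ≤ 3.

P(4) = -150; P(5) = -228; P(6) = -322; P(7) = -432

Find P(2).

Write P(t) = at³ + bt² + ct + d; the 4 given values yield a linear system in the 4 coefficients.
Solving, the leading coefficient vanishes, and P(t) = -8t² - 6t + 2.
Then P(2) = -42.

-42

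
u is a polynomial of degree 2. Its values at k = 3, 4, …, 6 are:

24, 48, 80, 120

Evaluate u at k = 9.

First differences: 24, 32, 40. Second differences: 8, 8.
Level-2 differences are constant, so u has degree 2.
Fitting a degree-2 polynomial gives u(k) = 4k² - 4k.
Then u(9) = 288.

288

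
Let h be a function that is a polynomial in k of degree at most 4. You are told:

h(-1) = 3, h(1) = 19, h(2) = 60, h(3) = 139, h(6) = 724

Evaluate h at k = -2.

4

Write h(k) = ak^4 + bk³ + ck² + dk + e; the 5 given values yield a linear system in the 5 coefficients.
Solving, the leading coefficient vanishes, and h(k) = 2k³ + 7k² + 6k + 4.
Then h(-2) = 4.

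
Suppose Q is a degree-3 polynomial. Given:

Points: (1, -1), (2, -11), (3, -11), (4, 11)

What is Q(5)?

67

Write Q(k) = ak³ + bk² + ck + d; the 4 given values yield a linear system in the 4 coefficients.
Solving, Q(k) = 2k³ - 7k² - 3k + 7.
Then Q(5) = 67.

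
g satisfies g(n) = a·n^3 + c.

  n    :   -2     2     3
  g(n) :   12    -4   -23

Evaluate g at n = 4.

-60

From g(-2) = 12 and g(2) = -4: -8a + c = 12 and 8a + c = -4.
Subtracting: 16a = -16, so a = -1; then c = 12 − (-1)·(-8) = 4.
So g(n) = -1n³ + 4, and g(4) = -60.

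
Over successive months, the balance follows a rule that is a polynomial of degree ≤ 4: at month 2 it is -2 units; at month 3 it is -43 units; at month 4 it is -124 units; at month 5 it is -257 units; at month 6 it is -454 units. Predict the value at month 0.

Write the value at m as s(m).
Write s(m) = am^4 + bm³ + cm² + dm + e; the 5 given values yield a linear system in the 5 coefficients.
Solving, the leading coefficient vanishes, and s(m) = -2m³ - 2m² + 7m + 8.
Then s(0) = 8.

8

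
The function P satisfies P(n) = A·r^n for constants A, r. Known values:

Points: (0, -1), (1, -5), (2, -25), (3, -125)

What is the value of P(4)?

-625

Consecutive ratio: -5/(-1) = 5, and -25/(-5) = 5, so r = 5.
Then A·5^0 = -1 gives A = -1, and P(n) = -1·5^n.
P(4) = -1·5^4 = -625.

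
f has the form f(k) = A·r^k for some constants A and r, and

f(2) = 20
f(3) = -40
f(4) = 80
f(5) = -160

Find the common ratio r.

Consecutive ratio: -40/20 = -2, and 80/(-40) = -2, so r = -2.
Then A·(-2)^2 = 20 gives A = 5, and f(k) = 5·(-2)^k.

-2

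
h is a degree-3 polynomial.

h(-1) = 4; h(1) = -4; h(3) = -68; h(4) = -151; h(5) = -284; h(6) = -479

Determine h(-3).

52

Write h(m) = am³ + bm² + cm + d; the 6 given values yield a linear system in the 4 coefficients.
Solving, h(m) = -2m³ - m² - 2m + 1.
Then h(-3) = 52.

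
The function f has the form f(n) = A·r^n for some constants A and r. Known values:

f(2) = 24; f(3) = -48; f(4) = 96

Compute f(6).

Consecutive ratio: -48/24 = -2, and 96/(-48) = -2, so r = -2.
Then A·(-2)^2 = 24 gives A = 6, and f(n) = 6·(-2)^n.
f(6) = 6·(-2)^6 = 384.

384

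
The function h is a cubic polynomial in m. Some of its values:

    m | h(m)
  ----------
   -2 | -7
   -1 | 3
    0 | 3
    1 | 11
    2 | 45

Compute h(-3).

-45

Write h(m) = am³ + bm² + cm + d; the 5 given values yield a linear system in the 4 coefficients.
Solving, h(m) = 3m³ + 4m² + m + 3.
Then h(-3) = -45.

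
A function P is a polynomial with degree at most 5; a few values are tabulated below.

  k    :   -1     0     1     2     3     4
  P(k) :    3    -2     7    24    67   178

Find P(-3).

First differences: -5, 9, 17, 43, 111. Second differences: 14, 8, 26, 68. Third differences: -6, 18, 42. Fourth differences: 24, 24.
Level-4 differences are constant, so P has degree 4.
Fitting a degree-4 polynomial gives P(k) = k^4 - 3k³ + 6k² + 5k - 2.
Then P(-3) = 199.

199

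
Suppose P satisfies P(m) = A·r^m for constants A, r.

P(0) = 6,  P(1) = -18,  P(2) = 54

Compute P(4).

486

Consecutive ratio: -18/6 = -3, and 54/(-18) = -3, so r = -3.
Then A·(-3)^0 = 6 gives A = 6, and P(m) = 6·(-3)^m.
P(4) = 6·(-3)^4 = 486.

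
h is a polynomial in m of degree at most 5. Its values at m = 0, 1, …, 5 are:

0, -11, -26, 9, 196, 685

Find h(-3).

First differences: -11, -15, 35, 187, 489. Second differences: -4, 50, 152, 302. Third differences: 54, 102, 150. Fourth differences: 48, 48.
Level-4 differences are constant, so h has degree 4.
Fitting a degree-4 polynomial gives h(m) = 2m^4 - 3m³ - 7m² - 3m.
Then h(-3) = 189.

189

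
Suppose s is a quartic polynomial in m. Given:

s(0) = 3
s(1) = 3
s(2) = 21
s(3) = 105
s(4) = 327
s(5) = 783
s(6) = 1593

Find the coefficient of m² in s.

-4

First differences: 0, 18, 84, 222, 456, 810. Second differences: 18, 66, 138, 234, 354. Third differences: 48, 72, 96, 120. Fourth differences: 24, 24, 24.
Level-4 differences are constant, so s has degree 4.
Fitting a degree-4 polynomial gives s(m) = m^4 + 2m³ - 4m² + m + 3.
The coefficient of m² is -4.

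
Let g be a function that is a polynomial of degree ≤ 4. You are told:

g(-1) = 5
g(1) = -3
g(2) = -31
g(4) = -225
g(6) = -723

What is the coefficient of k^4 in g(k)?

0

Write g(k) = ak^4 + bk³ + ck² + dk + e; the 5 given values yield a linear system in the 5 coefficients.
Solving, the leading coefficient vanishes, and g(k) = -3k³ - 2k² - k + 3.
The coefficient of k^4 is 0.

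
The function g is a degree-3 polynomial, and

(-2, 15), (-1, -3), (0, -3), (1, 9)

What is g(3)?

Write g(k) = ak³ + bk² + ck + d; the 4 given values yield a linear system in the 4 coefficients.
Solving, g(k) = -k³ + 6k² + 7k - 3.
Then g(3) = 45.

45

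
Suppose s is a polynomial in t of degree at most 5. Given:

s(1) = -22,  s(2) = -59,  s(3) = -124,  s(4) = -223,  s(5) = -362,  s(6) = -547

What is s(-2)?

First differences: -37, -65, -99, -139, -185. Second differences: -28, -34, -40, -46. Third differences: -6, -6, -6.
Level-3 differences are constant, so s has degree 3.
Fitting a degree-3 polynomial gives s(t) = -t³ - 8t² - 6t - 7.
Then s(-2) = -19.

-19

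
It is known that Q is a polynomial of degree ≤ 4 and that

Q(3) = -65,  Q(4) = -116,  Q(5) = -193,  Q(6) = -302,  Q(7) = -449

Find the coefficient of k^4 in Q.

First differences: -51, -77, -109, -147. Second differences: -26, -32, -38. Third differences: -6, -6.
Level-3 differences are constant, so Q has degree 3.
Fitting a degree-3 polynomial gives Q(k) = -k³ - k² - 7k - 8.
The coefficient of k^4 is 0.

0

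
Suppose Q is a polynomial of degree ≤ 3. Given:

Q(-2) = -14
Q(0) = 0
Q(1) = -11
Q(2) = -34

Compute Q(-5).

-125

Write Q(n) = an³ + bn² + cn + d; the 4 given values yield a linear system in the 4 coefficients.
Solving, the leading coefficient vanishes, and Q(n) = -6n² - 5n.
Then Q(-5) = -125.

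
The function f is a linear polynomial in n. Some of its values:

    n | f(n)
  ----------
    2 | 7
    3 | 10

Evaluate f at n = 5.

16

Write f(n) = an + b; the 2 given values yield a linear system in the 2 coefficients.
Solving, f(n) = 3n + 1.
Then f(5) = 16.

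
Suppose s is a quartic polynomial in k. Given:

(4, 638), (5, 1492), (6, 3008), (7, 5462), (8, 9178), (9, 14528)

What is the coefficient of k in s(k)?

3

First differences: 854, 1516, 2454, 3716, 5350. Second differences: 662, 938, 1262, 1634. Third differences: 276, 324, 372. Fourth differences: 48, 48.
Level-4 differences are constant, so s has degree 4.
Fitting a degree-4 polynomial gives s(k) = 2k^4 + 2k³ - k² + 3k + 2.
The coefficient of k is 3.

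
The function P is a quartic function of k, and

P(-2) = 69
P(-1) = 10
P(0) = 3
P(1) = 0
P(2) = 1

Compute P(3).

54

Write P(k) = ak^4 + bk³ + ck² + dk + e; the 5 given values yield a linear system in the 5 coefficients.
Solving, P(k) = 2k^4 - 4k³ - k + 3.
Then P(3) = 54.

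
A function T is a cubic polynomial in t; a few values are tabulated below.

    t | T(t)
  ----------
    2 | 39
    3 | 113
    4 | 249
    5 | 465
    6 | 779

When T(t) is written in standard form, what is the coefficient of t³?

First differences: 74, 136, 216, 314. Second differences: 62, 80, 98. Third differences: 18, 18.
Level-3 differences are constant, so T has degree 3.
Fitting a degree-3 polynomial gives T(t) = 3t³ + 4t² - 3t + 5.
The coefficient of t³ is 3.

3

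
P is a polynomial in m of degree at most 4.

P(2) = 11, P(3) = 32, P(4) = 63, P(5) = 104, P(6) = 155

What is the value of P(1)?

First differences: 21, 31, 41, 51. Second differences: 10, 10, 10.
Level-2 differences are constant, so P has degree 2.
Fitting a degree-2 polynomial gives P(m) = 5m² - 4m - 1.
Then P(1) = 0.

0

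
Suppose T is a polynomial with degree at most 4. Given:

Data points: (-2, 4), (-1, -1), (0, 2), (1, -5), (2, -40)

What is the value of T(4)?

First differences: -5, 3, -7, -35. Second differences: 8, -10, -28. Third differences: -18, -18.
Level-3 differences are constant, so T has degree 3.
Fitting a degree-3 polynomial gives T(m) = -3m³ - 5m² + m + 2.
Then T(4) = -266.

-266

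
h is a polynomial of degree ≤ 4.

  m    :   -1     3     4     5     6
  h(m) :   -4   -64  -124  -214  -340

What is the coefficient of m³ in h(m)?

Write h(m) = am^4 + bm³ + cm² + dm + e; the 5 given values yield a linear system in the 5 coefficients.
Solving, the leading coefficient vanishes, and h(m) = -m³ - 3m² - 2m - 4.
The coefficient of m³ is -1.

-1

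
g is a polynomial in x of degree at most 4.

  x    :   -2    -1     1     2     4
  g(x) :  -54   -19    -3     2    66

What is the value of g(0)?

-6

Write g(x) = ax^4 + bx³ + cx² + dx + e; the 5 given values yield a linear system in the 5 coefficients.
Solving, the leading coefficient vanishes, and g(x) = 2x³ - 5x² + 6x - 6.
Then g(0) = -6.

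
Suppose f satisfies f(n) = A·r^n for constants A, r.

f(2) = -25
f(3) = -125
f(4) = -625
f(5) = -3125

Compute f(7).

Consecutive ratio: -125/(-25) = 5, and -625/(-125) = 5, so r = 5.
Then A·5^2 = -25 gives A = -1, and f(n) = -1·5^n.
f(7) = -1·5^7 = -78125.

-78125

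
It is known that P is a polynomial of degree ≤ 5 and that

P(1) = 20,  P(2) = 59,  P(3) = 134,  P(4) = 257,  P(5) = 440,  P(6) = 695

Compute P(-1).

First differences: 39, 75, 123, 183, 255. Second differences: 36, 48, 60, 72. Third differences: 12, 12, 12.
Level-3 differences are constant, so P has degree 3.
Fitting a degree-3 polynomial gives P(t) = 2t³ + 6t² + 7t + 5.
Then P(-1) = 2.

2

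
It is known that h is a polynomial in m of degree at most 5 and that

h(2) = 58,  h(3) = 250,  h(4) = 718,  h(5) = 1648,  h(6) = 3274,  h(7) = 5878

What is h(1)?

First differences: 192, 468, 930, 1626, 2604. Second differences: 276, 462, 696, 978. Third differences: 186, 234, 282. Fourth differences: 48, 48.
Level-4 differences are constant, so h has degree 4.
Fitting a degree-4 polynomial gives h(m) = 2m^4 + 3m³ + m² - 2.
Then h(1) = 4.

4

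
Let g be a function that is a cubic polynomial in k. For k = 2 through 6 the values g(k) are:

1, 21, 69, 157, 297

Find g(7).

Write g(k) = ak³ + bk² + ck + d; the 5 given values yield a linear system in the 4 coefficients.
Solving, g(k) = 2k³ - 4k² + 2k - 3.
Then g(7) = 501.

501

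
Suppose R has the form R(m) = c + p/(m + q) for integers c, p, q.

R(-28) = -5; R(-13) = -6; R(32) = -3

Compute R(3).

(R(m) − c)(m + q) = p for each data point; the three points give a linear system in c and q, then p follows.
Solving: c = -4, q = -2, p = 30, so R(m) = -4 + 30/(m − 2).
Then R(3) = -4 + 30/1 = 26.

26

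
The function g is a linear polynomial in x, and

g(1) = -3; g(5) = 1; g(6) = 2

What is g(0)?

Write g(x) = ax + b; the 3 given values yield a linear system in the 2 coefficients.
Solving, g(x) = x - 4.
The constant term is g(0) = -4.

-4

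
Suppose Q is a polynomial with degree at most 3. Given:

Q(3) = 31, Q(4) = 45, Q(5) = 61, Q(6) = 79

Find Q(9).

First differences: 14, 16, 18. Second differences: 2, 2.
Level-2 differences are constant, so Q has degree 2.
Fitting a degree-2 polynomial gives Q(n) = n² + 7n + 1.
Then Q(9) = 145.

145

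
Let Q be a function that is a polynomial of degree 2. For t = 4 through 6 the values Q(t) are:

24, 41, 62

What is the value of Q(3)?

Write Q(t) = at² + bt + c; the 3 given values yield a linear system in the 3 coefficients.
Solving, Q(t) = 2t² - t - 4.
Then Q(3) = 11.

11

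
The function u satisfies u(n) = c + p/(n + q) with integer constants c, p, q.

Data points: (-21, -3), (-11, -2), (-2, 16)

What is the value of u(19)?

-5

(u(n) − c)(n + q) = p for each data point; the three points give a linear system in c and q, then p follows.
Solving: c = -4, q = 1, p = -20, so u(n) = -4 − 20/(n + 1).
Then u(19) = -4 − 20/20 = -5.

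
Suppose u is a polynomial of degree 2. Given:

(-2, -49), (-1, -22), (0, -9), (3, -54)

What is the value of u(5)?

Write u(n) = an² + bn + c; the 4 given values yield a linear system in the 3 coefficients.
Solving, u(n) = -7n² + 6n - 9.
Then u(5) = -154.

-154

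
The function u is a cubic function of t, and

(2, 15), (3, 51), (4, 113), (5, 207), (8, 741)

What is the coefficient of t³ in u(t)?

Write u(t) = at³ + bt² + ct + d; the 5 given values yield a linear system in the 4 coefficients.
Solving, u(t) = t³ + 4t² - 3t - 3.
The coefficient of t³ is 1.

1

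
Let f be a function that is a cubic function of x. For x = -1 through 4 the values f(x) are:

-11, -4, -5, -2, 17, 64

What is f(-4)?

-200

First differences: 7, -1, 3, 19, 47. Second differences: -8, 4, 16, 28. Third differences: 12, 12, 12.
Level-3 differences are constant, so f has degree 3.
Fitting a degree-3 polynomial gives f(x) = 2x³ - 4x² + x - 4.
Then f(-4) = -200.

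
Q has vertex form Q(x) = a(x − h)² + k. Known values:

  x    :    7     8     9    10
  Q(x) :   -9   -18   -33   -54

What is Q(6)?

-6

First differences -9, -15, -21; second difference -6 = 2a, so a = -3.
Expanding, the x-coefficient is −2ah = 6h; matching it to the data gives h = 6, and then k = -6.
So Q(x) = -3(x − 6)² − 6.
Q(6) = -3·0² − 6 = -6.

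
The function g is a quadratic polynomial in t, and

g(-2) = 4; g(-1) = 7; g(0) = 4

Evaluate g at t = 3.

Write g(t) = at² + bt + c; the 3 given values yield a linear system in the 3 coefficients.
Solving, g(t) = -3t² - 6t + 4.
Then g(3) = -41.

-41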